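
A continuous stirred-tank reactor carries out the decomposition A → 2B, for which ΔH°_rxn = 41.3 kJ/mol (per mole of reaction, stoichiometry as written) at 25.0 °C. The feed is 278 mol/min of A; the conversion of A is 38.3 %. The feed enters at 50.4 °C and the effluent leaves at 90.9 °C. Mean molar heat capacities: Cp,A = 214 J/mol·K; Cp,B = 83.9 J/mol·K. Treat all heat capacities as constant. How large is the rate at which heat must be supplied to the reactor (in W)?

Q_in = 108000 W

Extent of reaction ξ = 0.383 × 278 = 106.47 mol/min
Reaction term: ξ·ΔH°_rxn = 106.47 × 41.3 = 4397.4 kJ/min
Sensible, feed 50.4→25 °C: -1511.1 kJ/min
Outlet flows (mol/min): A 171.53, B 212.95
Sensible, products 25→90.9 °C: 3596.4 kJ/min
Q = ΔH = 6482.6 kJ/min = 108.04 kW
Heat supplied = 108040 W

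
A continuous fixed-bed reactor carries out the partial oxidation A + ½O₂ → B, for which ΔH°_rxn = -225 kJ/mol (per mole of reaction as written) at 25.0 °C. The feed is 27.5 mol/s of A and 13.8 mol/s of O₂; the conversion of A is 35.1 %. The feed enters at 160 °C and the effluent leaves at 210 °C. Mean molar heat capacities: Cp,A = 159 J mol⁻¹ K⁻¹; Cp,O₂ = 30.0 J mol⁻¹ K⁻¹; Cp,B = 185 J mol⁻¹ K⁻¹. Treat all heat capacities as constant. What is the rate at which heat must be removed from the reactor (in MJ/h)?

Extent of reaction ξ = 0.351 × 27.5 = 9.6525 mol/s
Reaction term: ξ·ΔH°_rxn = 9.6525 × -225 = -2171.8 kJ/s
Sensible, feed 160→25 °C: -646.18 kJ/s
Outlet flows (mol/s): A 17.848, O₂ 8.9738, B 9.6525
Sensible, products 25→210 °C: 905.15 kJ/s
Q = ΔH = -1912.8 kJ/s = -1912.8 kW
Heat removed = 6886.2 MJ/h

Q_out = 6890 MJ/h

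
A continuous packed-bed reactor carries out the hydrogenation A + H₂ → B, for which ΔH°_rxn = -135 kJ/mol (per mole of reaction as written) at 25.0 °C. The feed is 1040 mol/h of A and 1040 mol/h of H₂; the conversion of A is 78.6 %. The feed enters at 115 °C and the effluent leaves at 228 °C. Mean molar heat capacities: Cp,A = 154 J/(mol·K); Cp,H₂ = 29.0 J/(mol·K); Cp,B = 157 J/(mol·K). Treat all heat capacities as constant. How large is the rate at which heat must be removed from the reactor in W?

Q_out = 25900 W

Extent of reaction ξ = 0.786 × 1040 = 817.44 mol/h
Reaction term: ξ·ΔH°_rxn = 817.44 × -135 = -110350 kJ/h
Sensible, feed 115→25 °C: -17129 kJ/h
Outlet flows (mol/h): A 222.56, H₂ 222.56, B 817.44
Sensible, products 25→228 °C: 34321 kJ/h
Q = ΔH = -93163 kJ/h = -25.879 kW
Heat removed = 25879 W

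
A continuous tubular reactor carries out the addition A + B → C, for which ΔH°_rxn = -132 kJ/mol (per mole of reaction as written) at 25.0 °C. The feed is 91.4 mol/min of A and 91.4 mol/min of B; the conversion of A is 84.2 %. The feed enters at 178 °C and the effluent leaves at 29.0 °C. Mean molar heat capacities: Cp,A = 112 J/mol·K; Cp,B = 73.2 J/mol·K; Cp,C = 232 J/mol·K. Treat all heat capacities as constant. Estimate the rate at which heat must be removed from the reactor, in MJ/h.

Extent of reaction ξ = 0.842 × 91.4 = 76.959 mol/min
Reaction term: ξ·ΔH°_rxn = 76.959 × -132 = -10159 kJ/min
Sensible, feed 178→25 °C: -2589.9 kJ/min
Outlet flows (mol/min): A 14.441, B 14.441, C 76.959
Sensible, products 25→29.0 °C: 82.116 kJ/min
Q = ΔH = -12666 kJ/min = -211.11 kW
Heat removed = 759.98 MJ/h

Q_out = 760 MJ/h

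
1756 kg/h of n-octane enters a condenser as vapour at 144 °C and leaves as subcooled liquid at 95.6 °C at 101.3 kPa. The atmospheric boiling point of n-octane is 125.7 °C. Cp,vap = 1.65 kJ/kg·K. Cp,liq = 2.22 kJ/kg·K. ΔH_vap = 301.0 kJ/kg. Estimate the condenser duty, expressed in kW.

vapour 144→125.7 °C: -30.195 kJ/kg
condensation at 125.7 °C: -301 kJ/kg
liquid 125.7→95.6 °C: -66.822 kJ/kg
Δh = -30.195 + -301 + -66.822 = -398.02 kJ/kg
Q = ṁ·Δh = 1756 kg/h × -398.02 kJ/kg = -698920 kJ/h
|Q| = 194.14 kW

Q_c = 194 kW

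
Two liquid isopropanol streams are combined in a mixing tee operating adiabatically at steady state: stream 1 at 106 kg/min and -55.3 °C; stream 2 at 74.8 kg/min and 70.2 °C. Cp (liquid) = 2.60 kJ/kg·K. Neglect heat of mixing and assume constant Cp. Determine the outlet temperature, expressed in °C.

T_out = -3.38 °C

Energy balance with Q = 0: Σ ṁᵢCp,ᵢ(T_out − Tᵢ) = 0
T_out = Σ ṁᵢCp,ᵢTᵢ / Σ ṁᵢCp,ᵢ
      = -1588.2 / 470.08 = -3.3785 °C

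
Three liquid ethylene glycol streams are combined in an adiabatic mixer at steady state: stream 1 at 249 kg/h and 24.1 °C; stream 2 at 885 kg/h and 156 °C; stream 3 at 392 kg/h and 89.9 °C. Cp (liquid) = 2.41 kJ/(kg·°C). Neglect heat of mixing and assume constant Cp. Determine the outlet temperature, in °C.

T_out = 117 °C

No heat crosses the boundary, so H_out = H_in.
T_out = Σ ṁᵢCp,ᵢTᵢ / Σ ṁᵢCp,ᵢ
      = 432120 / 3677.7 = 117.5 °C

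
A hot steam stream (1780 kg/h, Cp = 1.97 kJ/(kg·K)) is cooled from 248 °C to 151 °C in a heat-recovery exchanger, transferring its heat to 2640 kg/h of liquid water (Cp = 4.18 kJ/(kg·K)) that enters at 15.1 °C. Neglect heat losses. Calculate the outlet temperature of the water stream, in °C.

T_c,out = 45.9 °C

Heat released by hot stream: Q = 1780 × 1.97 × (248 − 151) = 340140 kJ/h
Energy balance on cold side (adiabatic exchanger): Q = ṁ_c·Cp_c·(T_c,out − T_c,in)
T_c,out = 15.1 + 340140/(2640 × 4.18) = 45.923 °C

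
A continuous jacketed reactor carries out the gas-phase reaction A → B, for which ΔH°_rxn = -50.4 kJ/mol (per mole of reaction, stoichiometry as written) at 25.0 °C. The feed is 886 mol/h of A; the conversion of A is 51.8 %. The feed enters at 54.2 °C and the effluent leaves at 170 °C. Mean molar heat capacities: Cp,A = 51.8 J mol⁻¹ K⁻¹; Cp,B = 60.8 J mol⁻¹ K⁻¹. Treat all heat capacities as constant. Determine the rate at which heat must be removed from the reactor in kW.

Q_out = 4.78 kW

Extent of reaction ξ = 0.518 × 886 = 458.95 mol/h
Reaction term: ξ·ΔH°_rxn = 458.95 × -50.4 = -23131 kJ/h
Sensible, feed 54.2→25 °C: -1340.1 kJ/h
Outlet flows (mol/h): A 427.05, B 458.95
Sensible, products 25→170 °C: 7253.7 kJ/h
Q = ΔH = -17217 kJ/h = -4.7826 kW
Heat removed = 4.7826 kW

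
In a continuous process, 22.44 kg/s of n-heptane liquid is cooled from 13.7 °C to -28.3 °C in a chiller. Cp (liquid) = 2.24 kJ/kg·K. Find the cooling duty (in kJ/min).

Q_c = 127000 kJ/min

Q = ṁ·Cp·ΔT = 22.44 × 2.24 × (-28.3 − 13.7) = -2111.2 kJ/s
Cooling duty = 126670 kJ/min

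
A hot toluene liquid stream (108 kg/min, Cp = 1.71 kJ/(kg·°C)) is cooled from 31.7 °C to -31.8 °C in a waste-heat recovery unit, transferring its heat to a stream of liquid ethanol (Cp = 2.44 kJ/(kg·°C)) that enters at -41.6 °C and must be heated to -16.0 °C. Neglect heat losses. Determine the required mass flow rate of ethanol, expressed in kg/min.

ṁ_c = 188 kg/min

Heat released by hot stream: Q = 108 × 1.71 × (31.7 − -31.8) = 11727 kJ/min
Energy balance on cold side (adiabatic exchanger): Q = ṁ_c·Cp_c·(T_c,out − T_c,in)
ṁ_c = 11727 / [2.44 × (-16.0 − -41.6)] = 187.74 kg/min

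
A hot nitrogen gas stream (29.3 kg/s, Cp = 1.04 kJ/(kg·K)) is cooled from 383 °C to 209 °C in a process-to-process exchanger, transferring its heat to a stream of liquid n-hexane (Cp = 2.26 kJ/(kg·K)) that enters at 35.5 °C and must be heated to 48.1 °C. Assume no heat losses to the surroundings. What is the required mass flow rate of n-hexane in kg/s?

ṁ_c = 186 kg/s

Heat released by hot stream: Q = 29.3 × 1.04 × (383 − 209) = 5302.1 kJ/s
Energy balance on cold side (adiabatic exchanger): Q = ṁ_c·Cp_c·(T_c,out − T_c,in)
ṁ_c = 5302.1 / [2.26 × (48.1 − 35.5)] = 186.2 kg/s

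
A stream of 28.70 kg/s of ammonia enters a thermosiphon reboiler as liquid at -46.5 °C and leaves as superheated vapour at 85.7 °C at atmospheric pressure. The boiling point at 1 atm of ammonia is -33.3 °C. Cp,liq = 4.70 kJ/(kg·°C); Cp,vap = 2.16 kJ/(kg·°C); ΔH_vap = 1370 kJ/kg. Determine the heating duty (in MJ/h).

liquid -46.5→-33.3 °C: 62.04 kJ/kg
vaporisation at -33.3 °C: 1370 kJ/kg
vapour -33.3→85.7 °C: 257.04 kJ/kg
Δh = 62.04 + 1370 + 257.04 = 1689.1 kJ/kg
Q = ṁ·Δh = 28.70 kg/s × 1689.1 kJ/kg = 48477 kJ/s
|Q| = 48477 kW = 174520 MJ/h

Q = 175000 MJ/h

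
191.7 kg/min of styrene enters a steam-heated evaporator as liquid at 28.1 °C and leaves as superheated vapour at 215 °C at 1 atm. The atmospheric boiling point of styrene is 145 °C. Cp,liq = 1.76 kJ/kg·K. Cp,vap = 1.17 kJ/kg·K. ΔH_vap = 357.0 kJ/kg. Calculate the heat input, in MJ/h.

Q = 7410 MJ/h

liquid 28.1→145 °C: 205.74 kJ/kg
vaporisation at 145 °C: 357 kJ/kg
vapour 145→215 °C: 81.9 kJ/kg
Δh = 205.74 + 357 + 81.9 = 644.64 kJ/kg
Q = ṁ·Δh = 191.7 kg/min × 644.64 kJ/kg = 123580 kJ/min
|Q| = 2059.6 kW = 7414.7 MJ/h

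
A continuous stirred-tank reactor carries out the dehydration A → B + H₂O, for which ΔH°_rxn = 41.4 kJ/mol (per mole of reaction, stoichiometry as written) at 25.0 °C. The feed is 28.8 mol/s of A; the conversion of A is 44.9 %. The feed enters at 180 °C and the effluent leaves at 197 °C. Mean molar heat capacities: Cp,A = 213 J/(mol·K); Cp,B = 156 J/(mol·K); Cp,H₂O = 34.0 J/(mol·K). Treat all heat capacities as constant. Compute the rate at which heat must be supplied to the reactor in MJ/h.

Q_in = 2120 MJ/h

Extent of reaction ξ = 0.449 × 28.8 = 12.931 mol/s
Reaction term: ξ·ΔH°_rxn = 12.931 × 41.4 = 535.35 kJ/s
Sensible, feed 180→25 °C: -950.83 kJ/s
Outlet flows (mol/s): A 15.869, B 12.931, H₂O 12.931
Sensible, products 25→197 °C: 1004 kJ/s
Q = ΔH = 588.48 kJ/s = 588.48 kW
Heat supplied = 2118.5 MJ/h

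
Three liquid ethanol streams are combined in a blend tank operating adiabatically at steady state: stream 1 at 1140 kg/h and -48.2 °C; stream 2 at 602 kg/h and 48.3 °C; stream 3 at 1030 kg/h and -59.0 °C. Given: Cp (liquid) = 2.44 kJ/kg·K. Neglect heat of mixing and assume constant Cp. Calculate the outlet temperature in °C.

T_out = -31.3 °C

No heat crosses the boundary, so H_out = H_in.
Σ ṁᵢCp,ᵢTᵢ = 1140×2.44×-48.2 + 602×2.44×48.3 + 1030×2.44×-59.0 = -211410
Σ ṁᵢCp,ᵢ = 1140×2.44 + 602×2.44 + 1030×2.44 = 6763.7
T_out = -211410 / 6763.7 = -31.256 °C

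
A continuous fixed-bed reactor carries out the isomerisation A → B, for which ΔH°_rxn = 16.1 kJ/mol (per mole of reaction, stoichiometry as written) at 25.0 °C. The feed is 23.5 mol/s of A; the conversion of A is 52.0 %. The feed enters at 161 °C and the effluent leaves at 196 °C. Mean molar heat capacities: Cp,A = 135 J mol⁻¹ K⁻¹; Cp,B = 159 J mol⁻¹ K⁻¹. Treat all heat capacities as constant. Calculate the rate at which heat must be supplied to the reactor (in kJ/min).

Extent of reaction ξ = 0.520 × 23.5 = 12.22 mol/s
Reaction term: ξ·ΔH°_rxn = 12.22 × 16.1 = 196.74 kJ/s
Sensible, feed 161→25 °C: -431.46 kJ/s
Outlet flows (mol/s): A 11.28, B 12.22
Sensible, products 25→196 °C: 592.65 kJ/s
Q = ΔH = 357.93 kJ/s = 357.93 kW
Heat supplied = 21476 kJ/min

Q_in = 21500 kJ/min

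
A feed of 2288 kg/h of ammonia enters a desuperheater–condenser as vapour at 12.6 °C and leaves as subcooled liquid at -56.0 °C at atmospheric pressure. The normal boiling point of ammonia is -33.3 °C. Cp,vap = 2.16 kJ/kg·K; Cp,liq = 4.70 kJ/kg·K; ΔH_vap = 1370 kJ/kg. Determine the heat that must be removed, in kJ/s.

Q_c = 1000 kJ/s

vapour 12.6→-33.3 °C: -99.144 kJ/kg
condensation at -33.3 °C: -1370 kJ/kg
liquid -33.3→-56.0 °C: -106.69 kJ/kg
Δh = -99.144 + -1370 + -106.69 = -1575.8 kJ/kg
Q = ṁ·Δh = 2288 kg/h × -1575.8 kJ/kg = -3.6055e+06 kJ/h
|Q| = 1001.5 kW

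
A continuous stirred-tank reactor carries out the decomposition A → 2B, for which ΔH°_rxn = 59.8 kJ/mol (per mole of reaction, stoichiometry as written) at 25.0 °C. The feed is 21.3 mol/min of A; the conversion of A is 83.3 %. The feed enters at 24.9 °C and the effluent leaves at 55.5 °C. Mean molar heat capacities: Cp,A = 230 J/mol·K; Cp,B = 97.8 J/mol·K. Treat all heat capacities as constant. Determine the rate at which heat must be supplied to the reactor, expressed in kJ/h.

Extent of reaction ξ = 0.833 × 21.3 = 17.743 mol/min
Reaction term: ξ·ΔH°_rxn = 17.743 × 59.8 = 1061 kJ/min
Sensible, feed 24.9→25 °C: 0.4899 kJ/min
Outlet flows (mol/min): A 3.5571, B 35.486
Sensible, products 25→55.5 °C: 130.8 kJ/min
Q = ΔH = 1192.3 kJ/min = 19.872 kW
Heat supplied = 71539 kJ/h

Q_in = 71500 kJ/h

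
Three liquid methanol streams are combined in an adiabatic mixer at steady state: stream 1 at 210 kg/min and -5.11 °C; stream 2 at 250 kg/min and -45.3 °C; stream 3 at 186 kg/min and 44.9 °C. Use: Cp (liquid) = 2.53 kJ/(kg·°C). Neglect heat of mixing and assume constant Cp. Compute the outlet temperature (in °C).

T_out = -6.26 °C

No heat crosses the boundary, so H_out = H_in.
Σ ṁᵢCp,ᵢTᵢ = 210×2.53×-5.11 + 250×2.53×-45.3 + 186×2.53×44.9 = -10238
Σ ṁᵢCp,ᵢ = 210×2.53 + 250×2.53 + 186×2.53 = 1634.4
T_out = -10238 / 1634.4 = -6.2642 °C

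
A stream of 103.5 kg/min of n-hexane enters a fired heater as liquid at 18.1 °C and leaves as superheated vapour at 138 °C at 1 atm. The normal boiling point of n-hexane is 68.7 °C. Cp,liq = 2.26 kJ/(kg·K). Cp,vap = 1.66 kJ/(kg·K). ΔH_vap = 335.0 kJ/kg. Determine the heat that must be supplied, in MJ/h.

liquid 18.1→68.7 °C: 114.36 kJ/kg
vaporisation at 68.7 °C: 335 kJ/kg
vapour 68.7→138 °C: 115.04 kJ/kg
Δh = 114.36 + 335 + 115.04 = 564.39 kJ/kg
Q = ṁ·Δh = 103.5 kg/min × 564.39 kJ/kg = 58415 kJ/min
|Q| = 973.58 kW = 3504.9 MJ/h

Q = 3500 MJ/h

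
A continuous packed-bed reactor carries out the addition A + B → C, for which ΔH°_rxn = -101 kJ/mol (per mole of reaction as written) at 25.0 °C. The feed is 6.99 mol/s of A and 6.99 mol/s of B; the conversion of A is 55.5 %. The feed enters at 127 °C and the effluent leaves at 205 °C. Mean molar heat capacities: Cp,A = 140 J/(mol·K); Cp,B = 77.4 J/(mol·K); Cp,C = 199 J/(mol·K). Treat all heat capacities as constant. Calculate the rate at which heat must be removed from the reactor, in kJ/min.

Q_out = 17200 kJ/min

Extent of reaction ξ = 0.555 × 6.99 = 3.8795 mol/s
Reaction term: ξ·ΔH°_rxn = 3.8795 × -101 = -391.82 kJ/s
Sensible, feed 127→25 °C: -155 kJ/s
Outlet flows (mol/s): A 3.1105, B 3.1105, C 3.8795
Sensible, products 25→205 °C: 260.68 kJ/s
Q = ΔH = -286.14 kJ/s = -286.14 kW
Heat removed = 17169 kJ/min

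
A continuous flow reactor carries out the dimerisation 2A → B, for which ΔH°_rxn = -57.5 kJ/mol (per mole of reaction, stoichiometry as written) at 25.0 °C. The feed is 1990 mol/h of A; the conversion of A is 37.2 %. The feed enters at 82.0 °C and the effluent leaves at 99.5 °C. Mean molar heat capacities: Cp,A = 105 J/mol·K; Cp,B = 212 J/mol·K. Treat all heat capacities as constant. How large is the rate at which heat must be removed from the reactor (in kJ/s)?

Q_out = 4.88 kJ/s

Extent of reaction ξ = 0.372 × 1990 / 2 = 370.14 mol/h
Reaction term: ξ·ΔH°_rxn = 370.14 × -57.5 = -21283 kJ/h
Sensible, feed 82.0→25 °C: -11910 kJ/h
Outlet flows (mol/h): A 1249.7, B 370.14
Sensible, products 25→99.5 °C: 15622 kJ/h
Q = ΔH = -17571 kJ/h = -4.8809 kW
Heat removed = 4.8809 kJ/s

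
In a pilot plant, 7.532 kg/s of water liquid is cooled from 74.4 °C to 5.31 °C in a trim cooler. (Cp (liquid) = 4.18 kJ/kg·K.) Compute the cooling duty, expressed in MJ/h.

Q_c = 7830 MJ/h

Q = ṁ·Cp·ΔT = 7.532 × 4.18 × (5.31 − 74.4) = -2175.2 kJ/s
Cooling duty = 7830.8 MJ/h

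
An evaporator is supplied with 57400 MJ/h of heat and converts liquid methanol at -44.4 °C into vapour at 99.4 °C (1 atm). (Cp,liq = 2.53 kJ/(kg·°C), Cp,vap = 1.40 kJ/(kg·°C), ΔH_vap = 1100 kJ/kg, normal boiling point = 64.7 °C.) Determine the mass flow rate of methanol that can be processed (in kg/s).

Δh = 2.53×(64.7−-44.4) + 1100 + 1.40×(99.4−64.7) = 1424.6 kJ/kg
Q = 57400 MJ/h = 15944 kJ/s = 15944 kJ/s
ṁ = Q/Δh = 15944 / 1424.6 = 11.192 kg/s

ṁ = 11.2 kg/s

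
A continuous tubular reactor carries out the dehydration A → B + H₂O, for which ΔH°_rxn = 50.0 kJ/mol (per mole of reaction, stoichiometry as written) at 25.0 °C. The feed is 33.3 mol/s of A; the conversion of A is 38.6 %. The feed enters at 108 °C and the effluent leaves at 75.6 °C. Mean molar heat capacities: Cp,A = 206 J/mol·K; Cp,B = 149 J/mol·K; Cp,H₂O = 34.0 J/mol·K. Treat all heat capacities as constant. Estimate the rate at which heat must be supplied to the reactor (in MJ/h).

Extent of reaction ξ = 0.386 × 33.3 = 12.854 mol/s
Reaction term: ξ·ΔH°_rxn = 12.854 × 50.0 = 642.69 kJ/s
Sensible, feed 108→25 °C: -569.36 kJ/s
Outlet flows (mol/s): A 20.446, B 12.854, H₂O 12.854
Sensible, products 25→75.6 °C: 332.15 kJ/s
Q = ΔH = 405.47 kJ/s = 405.47 kW
Heat supplied = 1459.7 MJ/h

Q_in = 1460 MJ/h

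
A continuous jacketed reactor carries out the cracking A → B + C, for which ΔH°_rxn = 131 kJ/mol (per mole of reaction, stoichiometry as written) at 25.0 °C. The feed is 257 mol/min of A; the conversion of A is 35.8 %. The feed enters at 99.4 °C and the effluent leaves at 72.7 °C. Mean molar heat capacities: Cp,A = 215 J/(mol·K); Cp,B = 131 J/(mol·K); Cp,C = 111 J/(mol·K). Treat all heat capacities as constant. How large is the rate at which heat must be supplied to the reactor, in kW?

Extent of reaction ξ = 0.358 × 257 = 92.006 mol/min
Reaction term: ξ·ΔH°_rxn = 92.006 × 131 = 12053 kJ/min
Sensible, feed 99.4→25 °C: -4111 kJ/min
Outlet flows (mol/min): A 164.99, B 92.006, C 92.006
Sensible, products 25→72.7 °C: 2754.2 kJ/min
Q = ΔH = 10696 kJ/min = 178.27 kW
Heat supplied = 178.27 kW

Q_in = 178 kW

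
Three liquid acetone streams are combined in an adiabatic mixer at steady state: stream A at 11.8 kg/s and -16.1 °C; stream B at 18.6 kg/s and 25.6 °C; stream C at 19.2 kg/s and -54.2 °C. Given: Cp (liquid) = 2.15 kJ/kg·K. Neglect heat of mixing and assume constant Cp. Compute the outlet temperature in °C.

T_out = -15.2 °C

Energy balance with Q = 0: Σ ṁᵢCp,ᵢ(T_out − Tᵢ) = 0
T_out = Σ ṁᵢCp,ᵢTᵢ / Σ ṁᵢCp,ᵢ
      = -1622.1 / 106.64 = -15.211 °C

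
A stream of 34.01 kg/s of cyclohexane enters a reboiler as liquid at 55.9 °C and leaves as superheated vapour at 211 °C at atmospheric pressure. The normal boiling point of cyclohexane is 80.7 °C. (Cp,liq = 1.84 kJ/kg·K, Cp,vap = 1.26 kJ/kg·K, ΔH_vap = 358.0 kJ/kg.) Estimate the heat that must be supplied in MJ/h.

Q = 69500 MJ/h

liquid 55.9→80.7 °C: 45.632 kJ/kg
vaporisation at 80.7 °C: 358 kJ/kg
vapour 80.7→211 °C: 164.18 kJ/kg
Δh = 45.632 + 358 + 164.18 = 567.81 kJ/kg
Q = ṁ·Δh = 34.01 kg/s × 567.81 kJ/kg = 19311 kJ/s
|Q| = 19311 kW = 69520 MJ/h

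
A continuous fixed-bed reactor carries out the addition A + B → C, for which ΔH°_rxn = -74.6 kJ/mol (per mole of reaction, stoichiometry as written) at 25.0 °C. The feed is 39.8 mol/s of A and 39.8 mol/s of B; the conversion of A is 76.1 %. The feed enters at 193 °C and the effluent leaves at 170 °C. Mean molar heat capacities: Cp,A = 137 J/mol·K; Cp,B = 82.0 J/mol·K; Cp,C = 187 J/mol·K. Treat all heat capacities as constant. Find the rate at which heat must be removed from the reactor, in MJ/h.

Extent of reaction ξ = 0.761 × 39.8 = 30.288 mol/s
Reaction term: ξ·ΔH°_rxn = 30.288 × -74.6 = -2259.5 kJ/s
Sensible, feed 193→25 °C: -1464.3 kJ/s
Outlet flows (mol/s): A 9.5122, B 9.5122, C 30.288
Sensible, products 25→170 °C: 1123.3 kJ/s
Q = ΔH = -2600.5 kJ/s = -2600.5 kW
Heat removed = 9361.7 MJ/h

Q_out = 9360 MJ/h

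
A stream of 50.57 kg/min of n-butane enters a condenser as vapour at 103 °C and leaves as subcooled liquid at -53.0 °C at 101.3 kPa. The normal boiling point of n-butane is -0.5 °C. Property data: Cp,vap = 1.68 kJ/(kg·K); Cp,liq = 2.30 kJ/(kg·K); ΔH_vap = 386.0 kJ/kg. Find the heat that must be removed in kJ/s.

Q_c = 574 kJ/s

vapour 103→-0.5 °C: -173.88 kJ/kg
condensation at -0.5 °C: -386 kJ/kg
liquid -0.5→-53.0 °C: -120.75 kJ/kg
Δh = -173.88 + -386 + -120.75 = -680.63 kJ/kg
Q = ṁ·Δh = 50.57 kg/min × -680.63 kJ/kg = -34419 kJ/min
|Q| = 573.66 kW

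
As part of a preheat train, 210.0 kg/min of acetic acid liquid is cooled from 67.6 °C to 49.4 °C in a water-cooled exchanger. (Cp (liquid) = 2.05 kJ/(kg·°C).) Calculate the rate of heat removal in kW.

Q = ṁ·Cp·ΔT = 210.0 × 2.05 × (49.4 − 67.6) = -7835.1 kJ/min
Converting: 7835.1 / 60 s = 130.58 kW

Q_c = 131 kW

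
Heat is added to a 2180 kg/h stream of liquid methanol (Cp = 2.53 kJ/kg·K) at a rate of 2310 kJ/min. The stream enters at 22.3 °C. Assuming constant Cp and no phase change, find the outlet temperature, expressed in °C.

T_out = 47.4 °C

Q = 2310 kJ/min = 138600 kJ/h
ΔT = Q/(ṁ·Cp) = 138600/(2180×2.53) = 25.13 K
T_out = 22.3 + 25.13 = 47.43 °C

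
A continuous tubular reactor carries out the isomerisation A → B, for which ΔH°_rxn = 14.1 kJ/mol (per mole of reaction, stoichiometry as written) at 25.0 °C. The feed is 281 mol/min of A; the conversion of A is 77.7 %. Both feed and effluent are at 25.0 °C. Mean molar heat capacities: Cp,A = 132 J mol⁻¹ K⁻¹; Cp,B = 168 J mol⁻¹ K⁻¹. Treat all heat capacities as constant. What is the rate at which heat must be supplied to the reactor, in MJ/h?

Extent of reaction ξ = 0.777 × 281 = 218.34 mol/min
Reaction term: ξ·ΔH°_rxn = 218.34 × 14.1 = 3078.6 kJ/min
Q = ΔH = 3078.6 kJ/min = 51.309 kW
Heat supplied = 184.71 MJ/h

Q_in = 185 MJ/h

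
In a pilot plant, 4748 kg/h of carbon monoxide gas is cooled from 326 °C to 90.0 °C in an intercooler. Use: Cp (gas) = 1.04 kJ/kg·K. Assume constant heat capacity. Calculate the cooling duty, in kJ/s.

Q = ṁ·Cp·ΔT = 4748 × 1.04 × (90.0 − 326) = -1.1653e+06 kJ/h
Converting: 1.1653e+06 / 3600 s = 323.71 kW

Q_c = 324 kJ/s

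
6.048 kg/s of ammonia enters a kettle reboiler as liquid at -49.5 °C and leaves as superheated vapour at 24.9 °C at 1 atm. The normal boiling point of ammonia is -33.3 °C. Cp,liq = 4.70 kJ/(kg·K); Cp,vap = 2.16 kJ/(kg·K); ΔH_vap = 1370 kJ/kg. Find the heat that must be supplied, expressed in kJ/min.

liquid -49.5→-33.3 °C: 76.14 kJ/kg
vaporisation at -33.3 °C: 1370 kJ/kg
vapour -33.3→24.9 °C: 125.71 kJ/kg
Δh = 76.14 + 1370 + 125.71 = 1571.9 kJ/kg
Q = ṁ·Δh = 6.048 kg/s × 1571.9 kJ/kg = 9506.6 kJ/s
|Q| = 9506.6 kW = 570390 kJ/min

Q = 570000 kJ/min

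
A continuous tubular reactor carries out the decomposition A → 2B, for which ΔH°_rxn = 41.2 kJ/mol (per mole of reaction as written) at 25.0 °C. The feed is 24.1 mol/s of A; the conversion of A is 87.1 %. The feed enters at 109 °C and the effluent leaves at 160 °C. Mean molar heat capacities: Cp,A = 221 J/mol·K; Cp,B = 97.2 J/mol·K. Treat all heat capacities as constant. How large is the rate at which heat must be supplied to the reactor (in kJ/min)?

Q_in = 63700 kJ/min

Extent of reaction ξ = 0.871 × 24.1 = 20.991 mol/s
Reaction term: ξ·ΔH°_rxn = 20.991 × 41.2 = 864.83 kJ/s
Sensible, feed 109→25 °C: -447.39 kJ/s
Outlet flows (mol/s): A 3.1089, B 41.982
Sensible, products 25→160 °C: 643.64 kJ/s
Q = ΔH = 1061.1 kJ/s = 1061.1 kW
Heat supplied = 63665 kJ/min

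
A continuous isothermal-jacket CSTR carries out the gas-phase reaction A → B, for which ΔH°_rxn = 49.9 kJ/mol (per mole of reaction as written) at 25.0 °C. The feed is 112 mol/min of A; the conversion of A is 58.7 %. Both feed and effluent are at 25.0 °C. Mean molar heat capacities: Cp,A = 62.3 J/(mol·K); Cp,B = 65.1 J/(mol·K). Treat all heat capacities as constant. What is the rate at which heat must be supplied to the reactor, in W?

Q_in = 54700 W

Extent of reaction ξ = 0.587 × 112 = 65.744 mol/min
Reaction term: ξ·ΔH°_rxn = 65.744 × 49.9 = 3280.6 kJ/min
Q = ΔH = 3280.6 kJ/min = 54.677 kW
Heat supplied = 54677 W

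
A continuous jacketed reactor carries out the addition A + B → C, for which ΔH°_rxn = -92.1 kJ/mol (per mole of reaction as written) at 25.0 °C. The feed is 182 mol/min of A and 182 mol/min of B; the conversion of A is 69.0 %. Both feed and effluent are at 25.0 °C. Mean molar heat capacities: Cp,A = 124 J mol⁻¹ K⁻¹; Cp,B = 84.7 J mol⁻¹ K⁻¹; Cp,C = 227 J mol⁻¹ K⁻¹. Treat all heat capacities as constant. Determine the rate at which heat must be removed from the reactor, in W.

Q_out = 193000 W

Extent of reaction ξ = 0.690 × 182 = 125.58 mol/min
Reaction term: ξ·ΔH°_rxn = 125.58 × -92.1 = -11566 kJ/min
Q = ΔH = -11566 kJ/min = -192.77 kW
Heat removed = 192770 W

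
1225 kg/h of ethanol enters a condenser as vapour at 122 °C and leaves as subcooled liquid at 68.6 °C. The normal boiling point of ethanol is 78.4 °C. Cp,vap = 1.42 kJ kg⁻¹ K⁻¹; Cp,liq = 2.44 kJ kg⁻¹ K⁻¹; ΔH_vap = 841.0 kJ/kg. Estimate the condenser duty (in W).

Q_c = 315000 W

vapour 122→78.4 °C: -61.912 kJ/kg
condensation at 78.4 °C: -841 kJ/kg
liquid 78.4→68.6 °C: -23.912 kJ/kg
Δh = -61.912 + -841 + -23.912 = -926.82 kJ/kg
Q = ṁ·Δh = 1225 kg/h × -926.82 kJ/kg = -1.1354e+06 kJ/h
|Q| = 315.38 kW = 315380 W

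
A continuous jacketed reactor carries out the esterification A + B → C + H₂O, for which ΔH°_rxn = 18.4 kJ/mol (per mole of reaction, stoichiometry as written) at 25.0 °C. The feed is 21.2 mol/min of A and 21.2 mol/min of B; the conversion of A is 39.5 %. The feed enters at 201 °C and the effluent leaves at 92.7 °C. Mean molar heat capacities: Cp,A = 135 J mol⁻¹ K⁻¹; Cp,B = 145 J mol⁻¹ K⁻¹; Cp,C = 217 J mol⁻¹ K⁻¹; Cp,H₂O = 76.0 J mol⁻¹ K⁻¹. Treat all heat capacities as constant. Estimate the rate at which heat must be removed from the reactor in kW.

Extent of reaction ξ = 0.395 × 21.2 = 8.374 mol/min
Reaction term: ξ·ΔH°_rxn = 8.374 × 18.4 = 154.08 kJ/min
Sensible, feed 201→25 °C: -1044.7 kJ/min
Outlet flows (mol/min): A 12.826, B 12.826, C 8.374, H₂O 8.374
Sensible, products 25→92.7 °C: 409.24 kJ/min
Q = ΔH = -481.42 kJ/min = -8.0236 kW
Heat removed = 8.0236 kW

Q_out = 8.02 kW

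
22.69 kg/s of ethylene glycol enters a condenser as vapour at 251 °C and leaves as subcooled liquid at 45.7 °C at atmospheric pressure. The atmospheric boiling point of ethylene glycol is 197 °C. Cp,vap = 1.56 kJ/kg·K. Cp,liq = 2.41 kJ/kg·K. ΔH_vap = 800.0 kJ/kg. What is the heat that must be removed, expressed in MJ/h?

Q_c = 102000 MJ/h

vapour 251→197 °C: -84.24 kJ/kg
condensation at 197 °C: -800 kJ/kg
liquid 197→45.7 °C: -364.63 kJ/kg
Δh = -84.24 + -800 + -364.63 = -1248.9 kJ/kg
Q = ṁ·Δh = 22.69 kg/s × -1248.9 kJ/kg = -28337 kJ/s
|Q| = 28337 kW = 102010 MJ/h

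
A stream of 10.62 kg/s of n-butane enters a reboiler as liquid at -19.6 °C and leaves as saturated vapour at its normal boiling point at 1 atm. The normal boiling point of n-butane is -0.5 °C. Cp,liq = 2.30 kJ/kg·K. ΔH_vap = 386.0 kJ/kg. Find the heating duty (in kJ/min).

Q = 274000 kJ/min

liquid -19.6→-0.5 °C: 43.93 kJ/kg
vaporisation at -0.5 °C: 386 kJ/kg
Δh = 43.93 + 386 = 429.93 kJ/kg
Q = ṁ·Δh = 10.62 kg/s × 429.93 kJ/kg = 4565.9 kJ/s
|Q| = 4565.9 kW = 273950 kJ/min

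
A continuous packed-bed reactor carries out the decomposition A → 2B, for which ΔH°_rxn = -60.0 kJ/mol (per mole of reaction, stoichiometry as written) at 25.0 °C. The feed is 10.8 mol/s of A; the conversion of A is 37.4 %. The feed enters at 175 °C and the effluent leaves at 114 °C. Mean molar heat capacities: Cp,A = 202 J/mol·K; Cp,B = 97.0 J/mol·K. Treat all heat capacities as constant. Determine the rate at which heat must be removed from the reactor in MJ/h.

Q_out = 1360 MJ/h

Extent of reaction ξ = 0.374 × 10.8 = 4.0392 mol/s
Reaction term: ξ·ΔH°_rxn = 4.0392 × -60.0 = -242.35 kJ/s
Sensible, feed 175→25 °C: -327.24 kJ/s
Outlet flows (mol/s): A 6.7608, B 8.0784
Sensible, products 25→114 °C: 191.29 kJ/s
Q = ΔH = -378.31 kJ/s = -378.31 kW
Heat removed = 1361.9 MJ/h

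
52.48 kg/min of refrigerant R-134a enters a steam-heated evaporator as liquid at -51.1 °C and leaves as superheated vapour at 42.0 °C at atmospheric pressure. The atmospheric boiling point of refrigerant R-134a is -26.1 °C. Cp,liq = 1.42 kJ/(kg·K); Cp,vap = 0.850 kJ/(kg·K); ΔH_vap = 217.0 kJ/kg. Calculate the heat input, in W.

Q = 271000 W

liquid -51.1→-26.1 °C: 35.5 kJ/kg
vaporisation at -26.1 °C: 217 kJ/kg
vapour -26.1→42.0 °C: 57.885 kJ/kg
Δh = 35.5 + 217 + 57.885 = 310.38 kJ/kg
Q = ṁ·Δh = 52.48 kg/min × 310.38 kJ/kg = 16289 kJ/min
|Q| = 271.48 kW = 271480 W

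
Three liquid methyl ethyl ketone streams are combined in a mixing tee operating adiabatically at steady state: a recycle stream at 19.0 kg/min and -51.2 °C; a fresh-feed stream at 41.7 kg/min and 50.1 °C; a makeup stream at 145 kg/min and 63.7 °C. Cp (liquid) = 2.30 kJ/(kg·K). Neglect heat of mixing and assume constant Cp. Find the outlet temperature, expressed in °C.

T_out = 50.3 °C

Energy balance with Q = 0: Σ ṁᵢCp,ᵢ(T_out − Tᵢ) = 0
T_out = Σ ṁᵢCp,ᵢTᵢ / Σ ṁᵢCp,ᵢ
      = 23812 / 473.11 = 50.33 °C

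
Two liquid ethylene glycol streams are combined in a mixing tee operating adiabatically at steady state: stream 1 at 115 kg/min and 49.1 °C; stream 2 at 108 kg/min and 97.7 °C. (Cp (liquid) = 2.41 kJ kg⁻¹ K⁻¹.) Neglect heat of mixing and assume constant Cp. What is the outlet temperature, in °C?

T_out = 72.6 °C

Energy balance with Q = 0: Σ ṁᵢCp,ᵢ(T_out − Tᵢ) = 0
Σ ṁᵢCp,ᵢTᵢ = 115×2.41×49.1 + 108×2.41×97.7 = 39037
Σ ṁᵢCp,ᵢ = 115×2.41 + 108×2.41 = 537.43
T_out = 39037 / 537.43 = 72.637 °C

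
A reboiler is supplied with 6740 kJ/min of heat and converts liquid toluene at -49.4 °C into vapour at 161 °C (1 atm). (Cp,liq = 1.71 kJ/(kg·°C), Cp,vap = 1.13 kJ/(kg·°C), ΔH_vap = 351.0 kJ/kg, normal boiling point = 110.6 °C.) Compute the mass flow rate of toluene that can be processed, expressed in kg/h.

Δh = 1.71×(110.6−-49.4) + 351.0 + 1.13×(161−110.6) = 681.55 kJ/kg
Q = 6740 kJ/min = 112.33 kJ/s = 404400 kJ/h
ṁ = Q/Δh = 404400 / 681.55 = 593.35 kg/h

ṁ = 593 kg/h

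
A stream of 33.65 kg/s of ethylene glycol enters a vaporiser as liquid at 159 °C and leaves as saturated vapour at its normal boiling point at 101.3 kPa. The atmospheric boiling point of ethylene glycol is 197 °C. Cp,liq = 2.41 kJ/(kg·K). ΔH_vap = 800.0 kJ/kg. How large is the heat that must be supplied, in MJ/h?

liquid 159→197 °C: 91.58 kJ/kg
vaporisation at 197 °C: 800 kJ/kg
Δh = 91.58 + 800 = 891.58 kJ/kg
Q = ṁ·Δh = 33.65 kg/s × 891.58 kJ/kg = 30002 kJ/s
|Q| = 30002 kW = 108010 MJ/h

Q = 108000 MJ/h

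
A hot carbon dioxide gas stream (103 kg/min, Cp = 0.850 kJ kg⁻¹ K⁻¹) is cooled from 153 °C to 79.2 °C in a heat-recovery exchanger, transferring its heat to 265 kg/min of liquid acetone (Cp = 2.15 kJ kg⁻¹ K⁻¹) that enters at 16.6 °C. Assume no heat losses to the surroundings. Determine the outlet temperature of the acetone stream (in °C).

T_c,out = 27.9 °C

Heat released by hot stream: Q = 103 × 0.850 × (153 − 79.2) = 6461.2 kJ/min
Energy balance on cold side (adiabatic exchanger): Q = ṁ_c·Cp_c·(T_c,out − T_c,in)
T_c,out = 16.6 + 6461.2/(265 × 2.15) = 27.94 °C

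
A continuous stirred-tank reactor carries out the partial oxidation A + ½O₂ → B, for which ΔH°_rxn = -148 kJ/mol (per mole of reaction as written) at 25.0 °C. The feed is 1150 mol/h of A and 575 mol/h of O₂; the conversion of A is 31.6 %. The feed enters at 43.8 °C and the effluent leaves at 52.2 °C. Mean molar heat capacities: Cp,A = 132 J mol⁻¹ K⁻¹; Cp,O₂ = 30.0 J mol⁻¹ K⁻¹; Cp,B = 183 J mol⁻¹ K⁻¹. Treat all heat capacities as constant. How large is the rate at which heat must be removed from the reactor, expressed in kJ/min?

Extent of reaction ξ = 0.316 × 1150 = 363.4 mol/h
Reaction term: ξ·ΔH°_rxn = 363.4 × -148 = -53783 kJ/h
Sensible, feed 43.8→25 °C: -3178.1 kJ/h
Outlet flows (mol/h): A 786.6, O₂ 393.3, B 363.4
Sensible, products 25→52.2 °C: 4954 kJ/h
Q = ΔH = -52007 kJ/h = -14.446 kW
Heat removed = 866.79 kJ/min

Q_out = 867 kJ/min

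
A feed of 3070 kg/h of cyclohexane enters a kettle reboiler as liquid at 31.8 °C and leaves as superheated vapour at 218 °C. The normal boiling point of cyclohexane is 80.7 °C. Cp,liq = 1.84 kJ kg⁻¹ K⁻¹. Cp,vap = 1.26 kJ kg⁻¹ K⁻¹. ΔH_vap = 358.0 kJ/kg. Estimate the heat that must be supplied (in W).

Q = 530000 W

liquid 31.8→80.7 °C: 89.976 kJ/kg
vaporisation at 80.7 °C: 358 kJ/kg
vapour 80.7→218 °C: 173 kJ/kg
Δh = 89.976 + 358 + 173 = 620.97 kJ/kg
Q = ṁ·Δh = 3070 kg/h × 620.97 kJ/kg = 1.9064e+06 kJ/h
|Q| = 529.55 kW = 529550 W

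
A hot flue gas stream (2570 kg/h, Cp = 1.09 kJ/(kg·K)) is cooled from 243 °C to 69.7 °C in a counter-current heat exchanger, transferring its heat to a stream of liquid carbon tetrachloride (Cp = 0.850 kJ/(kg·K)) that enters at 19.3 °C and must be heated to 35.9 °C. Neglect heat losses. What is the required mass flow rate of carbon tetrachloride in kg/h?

ṁ_c = 34400 kg/h

Heat released by hot stream: Q = 2570 × 1.09 × (243 − 69.7) = 485470 kJ/h
Energy balance on cold side (adiabatic exchanger): Q = ṁ_c·Cp_c·(T_c,out − T_c,in)
ṁ_c = 485470 / [0.850 × (35.9 − 19.3)] = 34406 kg/h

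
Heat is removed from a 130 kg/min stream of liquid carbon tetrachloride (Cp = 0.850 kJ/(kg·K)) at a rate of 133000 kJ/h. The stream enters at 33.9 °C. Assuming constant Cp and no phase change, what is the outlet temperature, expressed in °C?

Q = 133000 kJ/h = 2216.7 kJ/min
ΔT = Q/(ṁ·Cp) = 2216.7/(130×0.850) = 20.06 K
T_out = 33.9 − 20.06 = 13.84 °C

T_out = 13.8 °C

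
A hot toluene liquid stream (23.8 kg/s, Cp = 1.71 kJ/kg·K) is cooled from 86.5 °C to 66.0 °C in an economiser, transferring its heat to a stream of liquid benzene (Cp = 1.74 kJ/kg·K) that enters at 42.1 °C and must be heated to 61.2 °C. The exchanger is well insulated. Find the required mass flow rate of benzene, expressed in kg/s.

ṁ_c = 25.1 kg/s

Heat released by hot stream: Q = 23.8 × 1.71 × (86.5 − 66.0) = 834.31 kJ/s
Energy balance on cold side (adiabatic exchanger): Q = ṁ_c·Cp_c·(T_c,out − T_c,in)
ṁ_c = 834.31 / [1.74 × (61.2 − 42.1)] = 25.104 kg/s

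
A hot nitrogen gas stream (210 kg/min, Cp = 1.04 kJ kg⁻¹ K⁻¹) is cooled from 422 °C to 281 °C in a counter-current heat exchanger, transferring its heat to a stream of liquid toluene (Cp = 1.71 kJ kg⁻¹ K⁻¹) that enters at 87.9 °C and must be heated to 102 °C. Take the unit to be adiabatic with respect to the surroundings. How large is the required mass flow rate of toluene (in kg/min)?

Heat released by hot stream: Q = 210 × 1.04 × (422 − 281) = 30794 kJ/min
Energy balance on cold side (adiabatic exchanger): Q = ṁ_c·Cp_c·(T_c,out − T_c,in)
ṁ_c = 30794 / [1.71 × (102 − 87.9)] = 1277.2 kg/min

ṁ_c = 1280 kg/min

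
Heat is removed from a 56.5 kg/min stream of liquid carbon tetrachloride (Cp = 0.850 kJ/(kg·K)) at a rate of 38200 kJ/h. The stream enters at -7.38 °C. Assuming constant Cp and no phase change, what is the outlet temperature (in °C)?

Q = 38200 kJ/h = 636.67 kJ/min
ΔT = Q/(ṁ·Cp) = 636.67/(56.5×0.850) = 13.257 K
T_out = -7.38 − 13.257 = -20.637 °C

T_out = -20.6 °C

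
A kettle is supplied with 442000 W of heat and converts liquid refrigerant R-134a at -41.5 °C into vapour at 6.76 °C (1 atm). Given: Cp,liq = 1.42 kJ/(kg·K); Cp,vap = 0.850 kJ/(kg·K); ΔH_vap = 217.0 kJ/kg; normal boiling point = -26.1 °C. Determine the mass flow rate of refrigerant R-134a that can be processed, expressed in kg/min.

Δh = 1.42×(-26.1−-41.5) + 217.0 + 0.850×(6.76−-26.1) = 266.8 kJ/kg
Q = 442000 W = 442 kJ/s = 26520 kJ/min
ṁ = Q/Δh = 26520 / 266.8 = 99.401 kg/min

ṁ = 99.4 kg/min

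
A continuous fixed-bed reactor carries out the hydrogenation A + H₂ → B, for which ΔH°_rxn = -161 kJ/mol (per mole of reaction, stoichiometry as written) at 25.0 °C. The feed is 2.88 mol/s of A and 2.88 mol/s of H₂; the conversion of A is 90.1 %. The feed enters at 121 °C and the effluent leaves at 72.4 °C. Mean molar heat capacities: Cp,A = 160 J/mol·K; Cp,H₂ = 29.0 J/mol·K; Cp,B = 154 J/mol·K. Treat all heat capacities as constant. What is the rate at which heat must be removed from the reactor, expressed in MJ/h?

Q_out = 1610 MJ/h

Extent of reaction ξ = 0.901 × 2.88 = 2.5949 mol/s
Reaction term: ξ·ΔH°_rxn = 2.5949 × -161 = -417.78 kJ/s
Sensible, feed 121→25 °C: -52.255 kJ/s
Outlet flows (mol/s): A 0.28512, H₂ 0.28512, B 2.5949
Sensible, products 25→72.4 °C: 21.496 kJ/s
Q = ΔH = -448.53 kJ/s = -448.53 kW
Heat removed = 1614.7 MJ/h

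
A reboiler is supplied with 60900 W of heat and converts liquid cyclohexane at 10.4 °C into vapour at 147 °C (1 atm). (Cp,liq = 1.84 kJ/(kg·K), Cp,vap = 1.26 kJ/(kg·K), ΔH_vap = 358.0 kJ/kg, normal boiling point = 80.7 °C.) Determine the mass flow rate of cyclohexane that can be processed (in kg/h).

ṁ = 384 kg/h

Δh = 1.84×(80.7−10.4) + 358.0 + 1.26×(147−80.7) = 570.89 kJ/kg
Q = 60900 W = 60.9 kJ/s = 219240 kJ/h
ṁ = Q/Δh = 219240 / 570.89 = 384.03 kg/h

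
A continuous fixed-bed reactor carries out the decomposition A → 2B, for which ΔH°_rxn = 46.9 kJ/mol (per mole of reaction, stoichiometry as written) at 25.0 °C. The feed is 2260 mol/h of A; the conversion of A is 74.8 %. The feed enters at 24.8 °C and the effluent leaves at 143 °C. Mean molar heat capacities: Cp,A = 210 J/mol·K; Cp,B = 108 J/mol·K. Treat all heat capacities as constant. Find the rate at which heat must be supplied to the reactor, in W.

Extent of reaction ξ = 0.748 × 2260 = 1690.5 mol/h
Reaction term: ξ·ΔH°_rxn = 1690.5 × 46.9 = 79284 kJ/h
Sensible, feed 24.8→25 °C: 94.92 kJ/h
Outlet flows (mol/h): A 569.52, B 3381
Sensible, products 25→143 °C: 57200 kJ/h
Q = ΔH = 136580 kJ/h = 37.938 kW
Heat supplied = 37938 W

Q_in = 37900 W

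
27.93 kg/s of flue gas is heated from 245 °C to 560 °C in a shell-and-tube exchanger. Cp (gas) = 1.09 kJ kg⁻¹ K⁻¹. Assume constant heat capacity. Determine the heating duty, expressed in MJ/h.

Q = 34500 MJ/h

Q = ṁ·Cp·ΔT = 27.93 × 1.09 × (560 − 245) = 9589.8 kJ/s
Heating duty = 34523 MJ/h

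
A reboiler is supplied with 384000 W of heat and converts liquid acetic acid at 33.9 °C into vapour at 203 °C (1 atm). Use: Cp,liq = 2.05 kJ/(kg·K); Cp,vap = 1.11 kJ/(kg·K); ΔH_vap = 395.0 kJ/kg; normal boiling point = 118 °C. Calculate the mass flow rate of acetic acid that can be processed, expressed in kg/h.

ṁ = 2090 kg/h

Δh = 2.05×(118−33.9) + 395.0 + 1.11×(203−118) = 661.75 kJ/kg
Q = 384000 W = 384 kJ/s = 1.3824e+06 kJ/h
ṁ = Q/Δh = 1.3824e+06 / 661.75 = 2089 kg/h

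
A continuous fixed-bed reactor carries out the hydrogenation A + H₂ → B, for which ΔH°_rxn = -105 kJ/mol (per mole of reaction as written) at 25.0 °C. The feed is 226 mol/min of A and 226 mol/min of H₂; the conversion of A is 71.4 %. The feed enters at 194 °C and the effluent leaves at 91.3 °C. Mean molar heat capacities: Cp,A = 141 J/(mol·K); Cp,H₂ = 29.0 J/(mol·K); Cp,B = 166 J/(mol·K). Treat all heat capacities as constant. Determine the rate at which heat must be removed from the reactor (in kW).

Q_out = 349 kW

Extent of reaction ξ = 0.714 × 226 = 161.36 mol/min
Reaction term: ξ·ΔH°_rxn = 161.36 × -105 = -16943 kJ/min
Sensible, feed 194→25 °C: -6493 kJ/min
Outlet flows (mol/min): A 64.636, H₂ 64.636, B 161.36
Sensible, products 25→91.3 °C: 2504.5 kJ/min
Q = ΔH = -20932 kJ/min = -348.86 kW
Heat removed = 348.86 kW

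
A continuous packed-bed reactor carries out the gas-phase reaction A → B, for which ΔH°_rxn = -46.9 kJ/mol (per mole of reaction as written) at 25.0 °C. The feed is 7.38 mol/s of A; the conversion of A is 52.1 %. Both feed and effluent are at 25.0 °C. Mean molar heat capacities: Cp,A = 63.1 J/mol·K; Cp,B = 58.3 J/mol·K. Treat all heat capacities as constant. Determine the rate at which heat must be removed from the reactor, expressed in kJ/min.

Extent of reaction ξ = 0.521 × 7.38 = 3.845 mol/s
Reaction term: ξ·ΔH°_rxn = 3.845 × -46.9 = -180.33 kJ/s
Q = ΔH = -180.33 kJ/s = -180.33 kW
Heat removed = 10820 kJ/min

Q_out = 10800 kJ/min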